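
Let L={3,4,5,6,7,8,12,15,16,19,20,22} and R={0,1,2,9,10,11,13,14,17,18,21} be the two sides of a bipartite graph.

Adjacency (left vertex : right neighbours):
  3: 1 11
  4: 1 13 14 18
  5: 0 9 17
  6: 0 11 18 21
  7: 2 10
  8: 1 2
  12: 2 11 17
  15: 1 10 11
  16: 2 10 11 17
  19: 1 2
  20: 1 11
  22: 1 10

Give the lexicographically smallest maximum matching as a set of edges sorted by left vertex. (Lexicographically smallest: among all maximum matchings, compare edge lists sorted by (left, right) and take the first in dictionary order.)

|M| = 8 (so the lex-smallest maximum matching has 8 edges)
process left vertices in ascending order; for each, take the smallest-labelled available neighbour that still permits 8 edges overall, or leave it unmatched if none does
lex-smallest matching: {3-1, 4-13, 5-0, 6-18, 7-2, 12-11, 15-10, 16-17}

Lex-smallest maximum matching: {(3,1), (4,13), (5,0), (6,18), (7,2), (12,11), (15,10), (16,17)}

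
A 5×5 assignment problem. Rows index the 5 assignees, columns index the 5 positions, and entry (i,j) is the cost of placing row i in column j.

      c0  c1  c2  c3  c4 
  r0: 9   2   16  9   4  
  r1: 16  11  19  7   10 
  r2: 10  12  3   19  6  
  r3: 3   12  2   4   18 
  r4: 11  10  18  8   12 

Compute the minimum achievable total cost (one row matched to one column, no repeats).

optimal assignment: row0→col1 (cost 2), row1→col4 (cost 10), row2→col2 (cost 3), row3→col0 (cost 3), row4→col3 (cost 8)
total = 2 + 10 + 3 + 3 + 8 = 26

Minimum assignment cost: 26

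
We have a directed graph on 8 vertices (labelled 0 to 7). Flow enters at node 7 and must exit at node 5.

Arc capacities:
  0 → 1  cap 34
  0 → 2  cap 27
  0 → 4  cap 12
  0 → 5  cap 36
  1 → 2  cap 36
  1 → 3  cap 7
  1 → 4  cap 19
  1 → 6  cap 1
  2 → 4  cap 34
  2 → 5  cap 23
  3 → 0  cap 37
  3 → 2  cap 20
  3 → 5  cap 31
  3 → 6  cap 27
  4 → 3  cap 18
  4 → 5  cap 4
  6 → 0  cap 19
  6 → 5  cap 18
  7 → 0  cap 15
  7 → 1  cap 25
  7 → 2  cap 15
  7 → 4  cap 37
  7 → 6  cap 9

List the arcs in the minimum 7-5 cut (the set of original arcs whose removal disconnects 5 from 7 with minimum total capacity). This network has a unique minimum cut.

Min-cut arcs: {(1,3), (1,6), (2,5), (4,3), (4,5), (7,0), (7,6)} (total capacity 77)

augment #1: 7→0→5 push 15
augment #2: 7→2→5 push 15
augment #3: 7→4→5 push 4
augment #4: 7→6→5 push 9
augment #5: 7→1→2→5 push 8
augment #6: 7→1→3→5 push 7
augment #7: 7→1→6→5 push 1
augment #8: 7→4→3→5 push 18
max flow = 77; residual-reachable set from 7 gives S-side
cut edges (S→T): {(1,3), (1,6), (2,5), (4,3), (4,5), (7,0), (7,6)} total cap 77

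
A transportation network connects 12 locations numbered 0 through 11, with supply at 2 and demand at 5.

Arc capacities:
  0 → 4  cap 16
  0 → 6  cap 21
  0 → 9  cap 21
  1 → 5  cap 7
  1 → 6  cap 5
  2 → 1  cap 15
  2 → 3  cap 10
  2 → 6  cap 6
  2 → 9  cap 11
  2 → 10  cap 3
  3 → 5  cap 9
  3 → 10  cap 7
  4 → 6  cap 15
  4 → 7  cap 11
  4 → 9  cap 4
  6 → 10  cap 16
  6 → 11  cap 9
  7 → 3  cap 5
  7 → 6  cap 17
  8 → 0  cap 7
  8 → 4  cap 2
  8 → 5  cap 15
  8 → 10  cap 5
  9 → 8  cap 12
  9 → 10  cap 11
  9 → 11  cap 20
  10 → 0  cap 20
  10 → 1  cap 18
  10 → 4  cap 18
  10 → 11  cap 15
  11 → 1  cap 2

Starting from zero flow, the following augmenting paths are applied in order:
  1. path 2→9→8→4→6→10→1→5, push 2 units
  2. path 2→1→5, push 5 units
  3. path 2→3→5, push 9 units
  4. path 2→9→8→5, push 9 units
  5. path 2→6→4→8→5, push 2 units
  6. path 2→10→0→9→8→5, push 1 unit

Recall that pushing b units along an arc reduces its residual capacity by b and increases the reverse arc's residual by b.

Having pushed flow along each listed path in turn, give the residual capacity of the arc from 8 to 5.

after path 1 (2→9→8→4→6→10→1→5, push 2): res(8,5)=15
after path 2 (2→1→5, push 5): res(8,5)=15
after path 3 (2→3→5, push 9): res(8,5)=15
after path 4 (2→9→8→5, push 9): res(8,5)=6
after path 5 (2→6→4→8→5, push 2): res(8,5)=4
after path 6 (2→10→0→9→8→5, push 1): res(8,5)=3

Residual capacity of (8,5): 3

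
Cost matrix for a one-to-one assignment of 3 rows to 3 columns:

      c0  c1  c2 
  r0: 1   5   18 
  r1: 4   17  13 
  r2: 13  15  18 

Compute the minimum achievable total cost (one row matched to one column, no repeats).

optimal assignment: row0→col1 (cost 5), row1→col0 (cost 4), row2→col2 (cost 18)
total = 5 + 4 + 18 = 27

Minimum assignment cost: 27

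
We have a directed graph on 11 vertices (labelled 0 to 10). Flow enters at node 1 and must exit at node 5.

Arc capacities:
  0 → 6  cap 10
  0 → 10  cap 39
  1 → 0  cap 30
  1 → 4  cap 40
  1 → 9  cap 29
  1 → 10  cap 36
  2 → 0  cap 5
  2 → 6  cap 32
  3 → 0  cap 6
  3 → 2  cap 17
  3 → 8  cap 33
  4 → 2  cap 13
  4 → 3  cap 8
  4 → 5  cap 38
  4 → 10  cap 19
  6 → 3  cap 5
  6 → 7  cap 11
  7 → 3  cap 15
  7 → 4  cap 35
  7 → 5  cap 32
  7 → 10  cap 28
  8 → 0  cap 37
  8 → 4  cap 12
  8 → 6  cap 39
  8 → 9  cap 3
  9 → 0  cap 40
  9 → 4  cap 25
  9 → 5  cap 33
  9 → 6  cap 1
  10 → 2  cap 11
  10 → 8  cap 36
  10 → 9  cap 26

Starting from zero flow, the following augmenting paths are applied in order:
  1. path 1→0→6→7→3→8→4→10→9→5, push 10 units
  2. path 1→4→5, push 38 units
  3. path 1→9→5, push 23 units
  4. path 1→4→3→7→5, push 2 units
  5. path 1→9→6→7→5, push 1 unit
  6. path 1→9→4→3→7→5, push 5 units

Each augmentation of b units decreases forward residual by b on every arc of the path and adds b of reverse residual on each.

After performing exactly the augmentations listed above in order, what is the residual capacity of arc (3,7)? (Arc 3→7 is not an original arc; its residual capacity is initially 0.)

Residual capacity of (3,7): 3

after path 1 (1→0→6→7→3→8→4→10→9→5, push 10): res(3,7)=10
after path 2 (1→4→5, push 38): res(3,7)=10
after path 3 (1→9→5, push 23): res(3,7)=10
after path 4 (1→4→3→7→5, push 2): res(3,7)=8
after path 5 (1→9→6→7→5, push 1): res(3,7)=8
after path 6 (1→9→4→3→7→5, push 5): res(3,7)=3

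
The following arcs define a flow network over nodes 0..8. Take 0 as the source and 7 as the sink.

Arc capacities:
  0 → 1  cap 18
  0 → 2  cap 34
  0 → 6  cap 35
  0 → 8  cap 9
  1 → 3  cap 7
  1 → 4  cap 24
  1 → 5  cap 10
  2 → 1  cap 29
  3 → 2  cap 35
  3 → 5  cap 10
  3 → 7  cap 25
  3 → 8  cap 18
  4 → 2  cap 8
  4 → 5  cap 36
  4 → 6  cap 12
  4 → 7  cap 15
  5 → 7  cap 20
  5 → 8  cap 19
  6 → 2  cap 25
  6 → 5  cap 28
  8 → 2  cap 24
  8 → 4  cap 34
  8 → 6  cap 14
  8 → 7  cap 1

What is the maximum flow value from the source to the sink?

Maximum flow value: 43

augment #1: 0→8→7 bottleneck 1, total now 1
augment #2: 0→1→3→7 bottleneck 7, total now 8
augment #3: 0→1→4→7 bottleneck 11, total now 19
augment #4: 0→6→5→7 bottleneck 20, total now 39
augment #5: 0→8→4→7 bottleneck 4, total now 43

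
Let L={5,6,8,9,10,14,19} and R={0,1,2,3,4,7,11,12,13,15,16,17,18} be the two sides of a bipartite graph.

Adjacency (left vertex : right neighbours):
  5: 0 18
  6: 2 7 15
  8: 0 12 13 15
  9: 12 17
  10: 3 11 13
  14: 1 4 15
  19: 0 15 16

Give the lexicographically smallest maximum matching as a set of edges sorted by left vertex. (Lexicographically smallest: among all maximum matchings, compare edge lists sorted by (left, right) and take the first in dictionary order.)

Lex-smallest maximum matching: {(5,0), (6,2), (8,12), (9,17), (10,3), (14,1), (19,15)}

|M| = 7 (so the lex-smallest maximum matching has 7 edges)
process left vertices in ascending order; for each, take the smallest-labelled available neighbour that still permits 7 edges overall, or leave it unmatched if none does
lex-smallest matching: {5-0, 6-2, 8-12, 9-17, 10-3, 14-1, 19-15}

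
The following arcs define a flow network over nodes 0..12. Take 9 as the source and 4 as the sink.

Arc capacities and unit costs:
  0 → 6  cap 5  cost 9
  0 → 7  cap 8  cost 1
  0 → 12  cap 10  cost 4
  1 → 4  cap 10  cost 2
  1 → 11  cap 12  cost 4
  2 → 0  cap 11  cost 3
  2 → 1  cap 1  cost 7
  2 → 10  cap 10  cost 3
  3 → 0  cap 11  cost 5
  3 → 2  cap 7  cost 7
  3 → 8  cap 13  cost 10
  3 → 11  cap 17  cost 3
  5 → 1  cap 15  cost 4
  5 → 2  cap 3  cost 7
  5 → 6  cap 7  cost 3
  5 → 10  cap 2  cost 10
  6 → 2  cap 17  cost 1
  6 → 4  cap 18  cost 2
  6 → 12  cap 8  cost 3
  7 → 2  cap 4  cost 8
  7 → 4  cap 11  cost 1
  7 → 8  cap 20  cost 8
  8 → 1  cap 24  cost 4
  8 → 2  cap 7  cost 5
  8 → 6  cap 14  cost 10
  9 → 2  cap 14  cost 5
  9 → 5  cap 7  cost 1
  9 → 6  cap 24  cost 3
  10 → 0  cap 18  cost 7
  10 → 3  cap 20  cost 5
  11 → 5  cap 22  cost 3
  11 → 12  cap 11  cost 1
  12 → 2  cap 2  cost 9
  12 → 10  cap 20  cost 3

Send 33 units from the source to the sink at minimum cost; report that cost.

shortest-cost path #1: 9→6→4 push 18 @ unit cost 5 (adds 90)
shortest-cost path #2: 9→5→1→4 push 7 @ unit cost 7 (adds 49)
shortest-cost path #3: 9→6→2→0→7→4 push 6 @ unit cost 9 (adds 54)
shortest-cost path #4: 9→2→0→7→4 push 2 @ unit cost 10 (adds 20)
total cost = 213

Minimum cost for 33 units: 213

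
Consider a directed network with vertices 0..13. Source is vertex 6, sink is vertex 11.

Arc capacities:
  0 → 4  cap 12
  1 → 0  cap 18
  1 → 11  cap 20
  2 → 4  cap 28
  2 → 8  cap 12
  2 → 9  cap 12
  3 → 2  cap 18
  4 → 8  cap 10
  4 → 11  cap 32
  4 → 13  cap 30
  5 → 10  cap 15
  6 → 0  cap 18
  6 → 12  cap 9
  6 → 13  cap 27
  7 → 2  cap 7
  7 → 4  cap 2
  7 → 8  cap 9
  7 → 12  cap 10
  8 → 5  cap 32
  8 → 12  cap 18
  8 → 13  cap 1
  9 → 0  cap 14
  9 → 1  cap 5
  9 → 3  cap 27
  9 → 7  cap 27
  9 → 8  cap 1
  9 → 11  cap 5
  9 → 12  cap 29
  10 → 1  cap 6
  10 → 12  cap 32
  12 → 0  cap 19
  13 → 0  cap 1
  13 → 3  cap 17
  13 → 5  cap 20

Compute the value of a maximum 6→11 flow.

augment #1: 6→0→4→11 bottleneck 12, total now 12
augment #2: 6→13→3→2→4→11 bottleneck 17, total now 29
augment #3: 6→13→5→10→1→11 bottleneck 6, total now 35

Maximum flow value: 35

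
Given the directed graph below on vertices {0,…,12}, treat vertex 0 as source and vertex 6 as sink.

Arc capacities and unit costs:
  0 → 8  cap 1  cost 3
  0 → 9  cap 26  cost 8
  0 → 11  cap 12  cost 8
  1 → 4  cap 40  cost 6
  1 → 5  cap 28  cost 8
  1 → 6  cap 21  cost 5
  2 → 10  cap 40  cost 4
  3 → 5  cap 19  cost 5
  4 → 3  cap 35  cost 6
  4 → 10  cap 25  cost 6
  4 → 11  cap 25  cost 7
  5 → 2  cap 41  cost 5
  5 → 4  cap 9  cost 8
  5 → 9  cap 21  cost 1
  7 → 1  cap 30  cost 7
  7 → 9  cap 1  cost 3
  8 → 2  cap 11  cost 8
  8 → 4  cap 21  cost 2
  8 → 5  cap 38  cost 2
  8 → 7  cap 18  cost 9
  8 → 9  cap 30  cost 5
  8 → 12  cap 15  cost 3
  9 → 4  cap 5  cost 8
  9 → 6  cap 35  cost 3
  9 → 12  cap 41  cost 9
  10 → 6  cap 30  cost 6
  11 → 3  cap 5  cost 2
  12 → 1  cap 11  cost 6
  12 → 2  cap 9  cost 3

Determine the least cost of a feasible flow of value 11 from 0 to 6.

Minimum cost for 11 units: 119

shortest-cost path #1: 0→8→5→9→6 push 1 @ unit cost 9 (adds 9)
shortest-cost path #2: 0→9→6 push 10 @ unit cost 11 (adds 110)
total cost = 119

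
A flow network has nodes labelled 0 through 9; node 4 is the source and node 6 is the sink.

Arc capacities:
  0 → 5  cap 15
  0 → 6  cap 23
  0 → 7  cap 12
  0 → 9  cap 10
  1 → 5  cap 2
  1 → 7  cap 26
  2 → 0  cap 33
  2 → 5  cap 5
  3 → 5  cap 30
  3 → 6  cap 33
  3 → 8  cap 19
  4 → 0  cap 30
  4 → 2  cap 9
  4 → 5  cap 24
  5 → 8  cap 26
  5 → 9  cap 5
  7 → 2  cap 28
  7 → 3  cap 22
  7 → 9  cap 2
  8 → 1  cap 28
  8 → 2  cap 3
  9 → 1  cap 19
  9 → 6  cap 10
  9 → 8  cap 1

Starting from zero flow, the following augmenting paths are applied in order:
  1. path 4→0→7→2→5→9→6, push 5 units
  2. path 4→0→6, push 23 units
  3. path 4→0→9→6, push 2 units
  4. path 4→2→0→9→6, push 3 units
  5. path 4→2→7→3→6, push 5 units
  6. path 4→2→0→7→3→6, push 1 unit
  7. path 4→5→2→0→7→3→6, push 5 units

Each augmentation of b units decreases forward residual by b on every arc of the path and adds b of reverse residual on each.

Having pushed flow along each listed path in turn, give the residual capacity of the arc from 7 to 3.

after path 1 (4→0→7→2→5→9→6, push 5): res(7,3)=22
after path 2 (4→0→6, push 23): res(7,3)=22
after path 3 (4→0→9→6, push 2): res(7,3)=22
after path 4 (4→2→0→9→6, push 3): res(7,3)=22
after path 5 (4→2→7→3→6, push 5): res(7,3)=17
after path 6 (4→2→0→7→3→6, push 1): res(7,3)=16
after path 7 (4→5→2→0→7→3→6, push 5): res(7,3)=11

Residual capacity of (7,3): 11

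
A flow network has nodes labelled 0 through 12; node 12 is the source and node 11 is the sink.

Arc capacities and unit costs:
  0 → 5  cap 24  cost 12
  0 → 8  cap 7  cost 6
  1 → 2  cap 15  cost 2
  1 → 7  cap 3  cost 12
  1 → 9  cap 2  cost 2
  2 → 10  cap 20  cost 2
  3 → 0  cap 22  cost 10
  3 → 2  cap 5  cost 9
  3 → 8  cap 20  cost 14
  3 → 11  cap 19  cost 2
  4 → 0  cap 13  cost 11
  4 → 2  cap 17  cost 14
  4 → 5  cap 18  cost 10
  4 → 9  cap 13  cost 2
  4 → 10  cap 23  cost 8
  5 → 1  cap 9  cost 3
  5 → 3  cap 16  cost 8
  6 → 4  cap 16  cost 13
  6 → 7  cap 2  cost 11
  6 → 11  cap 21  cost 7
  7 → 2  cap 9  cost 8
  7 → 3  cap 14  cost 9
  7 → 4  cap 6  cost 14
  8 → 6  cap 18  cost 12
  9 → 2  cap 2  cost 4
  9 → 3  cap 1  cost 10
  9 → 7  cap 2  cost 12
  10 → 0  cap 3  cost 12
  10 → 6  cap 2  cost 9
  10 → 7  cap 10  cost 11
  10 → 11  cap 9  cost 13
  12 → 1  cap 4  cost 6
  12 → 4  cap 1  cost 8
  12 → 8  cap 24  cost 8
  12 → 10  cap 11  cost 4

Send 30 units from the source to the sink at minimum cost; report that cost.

Minimum cost for 30 units: 699

shortest-cost path #1: 12→10→11 push 9 @ unit cost 17 (adds 153)
shortest-cost path #2: 12→1→9→3→11 push 1 @ unit cost 20 (adds 20)
shortest-cost path #3: 12→10→6→11 push 2 @ unit cost 20 (adds 40)
shortest-cost path #4: 12→8→6→11 push 18 @ unit cost 27 (adds 486)
total cost = 699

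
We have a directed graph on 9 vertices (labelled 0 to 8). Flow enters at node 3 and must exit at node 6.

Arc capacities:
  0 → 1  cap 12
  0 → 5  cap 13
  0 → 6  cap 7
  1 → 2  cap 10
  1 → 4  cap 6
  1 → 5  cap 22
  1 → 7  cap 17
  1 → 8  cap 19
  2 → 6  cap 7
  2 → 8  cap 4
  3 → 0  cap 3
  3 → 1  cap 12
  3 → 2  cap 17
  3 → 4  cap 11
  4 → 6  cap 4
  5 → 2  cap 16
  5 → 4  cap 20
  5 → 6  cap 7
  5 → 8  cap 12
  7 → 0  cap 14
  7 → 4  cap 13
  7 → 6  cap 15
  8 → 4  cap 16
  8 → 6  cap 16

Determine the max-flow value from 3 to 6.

augment #1: 3→0→6 bottleneck 3, total now 3
augment #2: 3→2→6 bottleneck 7, total now 10
augment #3: 3→4→6 bottleneck 4, total now 14
augment #4: 3→1→5→6 bottleneck 7, total now 21
augment #5: 3→1→7→6 bottleneck 5, total now 26
augment #6: 3→2→8→6 bottleneck 4, total now 30

Maximum flow value: 30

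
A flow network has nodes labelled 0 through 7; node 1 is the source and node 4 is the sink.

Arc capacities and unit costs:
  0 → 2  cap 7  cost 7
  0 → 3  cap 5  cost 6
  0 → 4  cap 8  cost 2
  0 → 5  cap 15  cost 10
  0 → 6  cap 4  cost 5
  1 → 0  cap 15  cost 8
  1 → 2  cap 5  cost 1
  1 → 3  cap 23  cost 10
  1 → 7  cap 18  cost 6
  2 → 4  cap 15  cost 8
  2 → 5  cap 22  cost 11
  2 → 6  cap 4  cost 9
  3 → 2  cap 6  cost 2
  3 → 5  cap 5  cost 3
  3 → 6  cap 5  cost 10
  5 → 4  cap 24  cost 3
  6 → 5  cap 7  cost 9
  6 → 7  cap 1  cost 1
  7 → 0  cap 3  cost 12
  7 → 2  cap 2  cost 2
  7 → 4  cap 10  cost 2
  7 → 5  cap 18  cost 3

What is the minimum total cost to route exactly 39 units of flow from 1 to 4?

shortest-cost path #1: 1→7→4 push 10 @ unit cost 8 (adds 80)
shortest-cost path #2: 1→2→4 push 5 @ unit cost 9 (adds 45)
shortest-cost path #3: 1→0→4 push 8 @ unit cost 10 (adds 80)
shortest-cost path #4: 1→7→5→4 push 8 @ unit cost 12 (adds 96)
shortest-cost path #5: 1→3→5→4 push 5 @ unit cost 16 (adds 80)
shortest-cost path #6: 1→3→2→4 push 3 @ unit cost 20 (adds 60)
total cost = 441

Minimum cost for 39 units: 441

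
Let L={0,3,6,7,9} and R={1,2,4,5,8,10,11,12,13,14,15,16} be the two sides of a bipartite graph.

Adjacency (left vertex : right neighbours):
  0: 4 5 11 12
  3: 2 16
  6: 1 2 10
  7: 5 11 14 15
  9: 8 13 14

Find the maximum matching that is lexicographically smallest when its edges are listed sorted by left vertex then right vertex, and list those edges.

|M| = 5 (so the lex-smallest maximum matching has 5 edges)
process left vertices in ascending order; for each, take the smallest-labelled available neighbour that still permits 5 edges overall, or leave it unmatched if none does
lex-smallest matching: {0-4, 3-2, 6-1, 7-5, 9-8}

Lex-smallest maximum matching: {(0,4), (3,2), (6,1), (7,5), (9,8)}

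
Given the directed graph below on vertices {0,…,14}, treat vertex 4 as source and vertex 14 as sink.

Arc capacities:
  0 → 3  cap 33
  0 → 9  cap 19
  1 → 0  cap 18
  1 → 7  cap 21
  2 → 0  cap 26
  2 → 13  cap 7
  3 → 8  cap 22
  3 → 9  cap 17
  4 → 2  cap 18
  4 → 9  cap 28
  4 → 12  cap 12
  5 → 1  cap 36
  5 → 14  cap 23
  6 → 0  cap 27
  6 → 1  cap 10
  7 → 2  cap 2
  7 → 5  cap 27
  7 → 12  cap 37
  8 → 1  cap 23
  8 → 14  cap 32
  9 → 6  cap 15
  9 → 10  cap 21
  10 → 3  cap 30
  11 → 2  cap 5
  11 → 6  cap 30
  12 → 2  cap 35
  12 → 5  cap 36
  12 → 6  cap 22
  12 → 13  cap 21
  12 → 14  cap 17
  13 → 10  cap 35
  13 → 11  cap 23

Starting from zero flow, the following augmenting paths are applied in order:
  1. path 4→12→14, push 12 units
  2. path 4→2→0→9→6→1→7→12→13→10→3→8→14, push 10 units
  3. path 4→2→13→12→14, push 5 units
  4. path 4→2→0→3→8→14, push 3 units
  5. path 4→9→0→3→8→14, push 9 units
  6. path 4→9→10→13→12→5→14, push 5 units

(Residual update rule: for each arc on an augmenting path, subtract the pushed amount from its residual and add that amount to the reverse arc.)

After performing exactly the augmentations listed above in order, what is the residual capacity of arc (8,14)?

Residual capacity of (8,14): 10

after path 1 (4→12→14, push 12): res(8,14)=32
after path 2 (4→2→0→9→6→1→7→12→13→10→3→8→14, push 10): res(8,14)=22
after path 3 (4→2→13→12→14, push 5): res(8,14)=22
after path 4 (4→2→0→3→8→14, push 3): res(8,14)=19
after path 5 (4→9→0→3→8→14, push 9): res(8,14)=10
after path 6 (4→9→10→13→12→5→14, push 5): res(8,14)=10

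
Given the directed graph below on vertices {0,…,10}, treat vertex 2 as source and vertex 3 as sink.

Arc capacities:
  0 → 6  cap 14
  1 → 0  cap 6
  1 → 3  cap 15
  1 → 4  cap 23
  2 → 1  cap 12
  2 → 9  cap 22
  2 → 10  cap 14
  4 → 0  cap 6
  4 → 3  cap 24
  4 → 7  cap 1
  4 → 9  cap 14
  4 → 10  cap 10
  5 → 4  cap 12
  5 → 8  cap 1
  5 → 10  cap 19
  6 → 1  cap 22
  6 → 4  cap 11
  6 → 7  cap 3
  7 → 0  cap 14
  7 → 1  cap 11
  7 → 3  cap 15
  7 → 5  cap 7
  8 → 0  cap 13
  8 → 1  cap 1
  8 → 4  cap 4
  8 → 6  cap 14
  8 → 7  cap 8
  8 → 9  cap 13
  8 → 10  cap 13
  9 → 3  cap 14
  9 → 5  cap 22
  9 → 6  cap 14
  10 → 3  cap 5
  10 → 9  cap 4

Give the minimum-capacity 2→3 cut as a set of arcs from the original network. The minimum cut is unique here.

Min-cut arcs: {(2,1), (2,9), (10,3), (10,9)} (total capacity 43)

augment #1: 2→1→3 push 12
augment #2: 2→9→3 push 14
augment #3: 2→10→3 push 5
augment #4: 2→9→5→4→3 push 8
augment #5: 2→10→9→5→4→3 push 4
max flow = 43; residual-reachable set from 2 gives S-side
cut edges (S→T): {(2,1), (2,9), (10,3), (10,9)} total cap 43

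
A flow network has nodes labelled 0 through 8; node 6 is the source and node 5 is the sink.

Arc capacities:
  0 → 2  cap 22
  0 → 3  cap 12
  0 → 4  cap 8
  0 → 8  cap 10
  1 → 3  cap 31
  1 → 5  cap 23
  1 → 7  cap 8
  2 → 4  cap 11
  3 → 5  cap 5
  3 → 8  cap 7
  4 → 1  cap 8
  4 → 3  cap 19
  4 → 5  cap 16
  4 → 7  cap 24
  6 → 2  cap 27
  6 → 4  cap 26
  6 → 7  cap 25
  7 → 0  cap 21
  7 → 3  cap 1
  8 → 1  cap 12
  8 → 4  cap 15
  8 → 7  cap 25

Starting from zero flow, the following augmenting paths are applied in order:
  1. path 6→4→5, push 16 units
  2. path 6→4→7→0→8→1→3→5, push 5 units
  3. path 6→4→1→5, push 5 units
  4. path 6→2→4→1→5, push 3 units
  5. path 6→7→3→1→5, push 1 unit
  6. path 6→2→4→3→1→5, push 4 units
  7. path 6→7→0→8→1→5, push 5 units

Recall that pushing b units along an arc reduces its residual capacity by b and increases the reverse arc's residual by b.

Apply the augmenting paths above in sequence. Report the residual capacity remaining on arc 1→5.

after path 1 (6→4→5, push 16): res(1,5)=23
after path 2 (6→4→7→0→8→1→3→5, push 5): res(1,5)=23
after path 3 (6→4→1→5, push 5): res(1,5)=18
after path 4 (6→2→4→1→5, push 3): res(1,5)=15
after path 5 (6→7→3→1→5, push 1): res(1,5)=14
after path 6 (6→2→4→3→1→5, push 4): res(1,5)=10
after path 7 (6→7→0→8→1→5, push 5): res(1,5)=5

Residual capacity of (1,5): 5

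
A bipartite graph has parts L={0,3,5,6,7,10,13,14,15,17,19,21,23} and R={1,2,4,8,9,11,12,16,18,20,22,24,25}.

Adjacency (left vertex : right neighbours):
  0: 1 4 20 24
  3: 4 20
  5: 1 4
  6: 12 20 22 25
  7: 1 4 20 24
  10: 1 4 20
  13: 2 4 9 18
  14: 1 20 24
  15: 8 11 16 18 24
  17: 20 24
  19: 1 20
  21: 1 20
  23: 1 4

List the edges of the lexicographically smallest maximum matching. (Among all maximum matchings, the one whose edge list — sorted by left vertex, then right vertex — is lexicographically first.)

|M| = 7 (so the lex-smallest maximum matching has 7 edges)
process left vertices in ascending order; for each, take the smallest-labelled available neighbour that still permits 7 edges overall, or leave it unmatched if none does
lex-smallest matching: {0-1, 3-4, 6-12, 7-20, 13-2, 14-24, 15-8}

Lex-smallest maximum matching: {(0,1), (3,4), (6,12), (7,20), (13,2), (14,24), (15,8)}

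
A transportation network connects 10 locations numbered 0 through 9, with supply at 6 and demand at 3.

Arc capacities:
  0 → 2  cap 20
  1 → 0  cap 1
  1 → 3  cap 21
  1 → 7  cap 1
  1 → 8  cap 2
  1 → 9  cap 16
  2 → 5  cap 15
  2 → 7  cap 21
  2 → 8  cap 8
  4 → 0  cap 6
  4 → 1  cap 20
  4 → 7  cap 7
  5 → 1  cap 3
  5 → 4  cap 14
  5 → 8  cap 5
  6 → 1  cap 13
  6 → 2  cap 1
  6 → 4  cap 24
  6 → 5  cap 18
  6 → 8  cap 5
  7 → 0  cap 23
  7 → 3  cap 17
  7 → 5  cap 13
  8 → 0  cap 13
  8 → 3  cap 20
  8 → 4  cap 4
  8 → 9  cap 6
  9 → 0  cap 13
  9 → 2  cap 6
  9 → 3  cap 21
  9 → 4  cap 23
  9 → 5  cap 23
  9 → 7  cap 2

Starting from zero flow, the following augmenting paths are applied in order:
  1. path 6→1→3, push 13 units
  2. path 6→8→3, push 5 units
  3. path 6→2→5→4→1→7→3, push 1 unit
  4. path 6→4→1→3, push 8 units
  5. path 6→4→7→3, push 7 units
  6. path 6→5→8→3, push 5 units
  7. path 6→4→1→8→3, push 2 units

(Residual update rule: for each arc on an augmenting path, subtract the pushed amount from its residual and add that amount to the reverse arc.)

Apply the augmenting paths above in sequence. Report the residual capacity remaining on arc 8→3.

after path 1 (6→1→3, push 13): res(8,3)=20
after path 2 (6→8→3, push 5): res(8,3)=15
after path 3 (6→2→5→4→1→7→3, push 1): res(8,3)=15
after path 4 (6→4→1→3, push 8): res(8,3)=15
after path 5 (6→4→7→3, push 7): res(8,3)=15
after path 6 (6→5→8→3, push 5): res(8,3)=10
after path 7 (6→4→1→8→3, push 2): res(8,3)=8

Residual capacity of (8,3): 8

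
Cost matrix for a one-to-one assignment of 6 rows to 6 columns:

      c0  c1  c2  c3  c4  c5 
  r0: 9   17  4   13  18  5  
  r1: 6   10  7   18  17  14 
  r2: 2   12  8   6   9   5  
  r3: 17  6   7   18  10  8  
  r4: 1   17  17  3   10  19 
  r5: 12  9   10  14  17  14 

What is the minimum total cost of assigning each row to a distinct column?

optimal assignment: row0→col5 (cost 5), row1→col2 (cost 7), row2→col0 (cost 2), row3→col4 (cost 10), row4→col3 (cost 3), row5→col1 (cost 9)
total = 5 + 7 + 2 + 10 + 3 + 9 = 36

Minimum assignment cost: 36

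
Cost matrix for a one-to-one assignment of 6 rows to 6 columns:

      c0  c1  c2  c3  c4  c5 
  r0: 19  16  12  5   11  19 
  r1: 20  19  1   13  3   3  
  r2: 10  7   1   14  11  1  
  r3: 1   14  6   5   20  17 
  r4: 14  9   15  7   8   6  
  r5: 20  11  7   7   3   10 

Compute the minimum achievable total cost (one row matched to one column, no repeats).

optimal assignment: row0→col3 (cost 5), row1→col2 (cost 1), row2→col5 (cost 1), row3→col0 (cost 1), row4→col1 (cost 9), row5→col4 (cost 3)
total = 5 + 1 + 1 + 1 + 9 + 3 = 20

Minimum assignment cost: 20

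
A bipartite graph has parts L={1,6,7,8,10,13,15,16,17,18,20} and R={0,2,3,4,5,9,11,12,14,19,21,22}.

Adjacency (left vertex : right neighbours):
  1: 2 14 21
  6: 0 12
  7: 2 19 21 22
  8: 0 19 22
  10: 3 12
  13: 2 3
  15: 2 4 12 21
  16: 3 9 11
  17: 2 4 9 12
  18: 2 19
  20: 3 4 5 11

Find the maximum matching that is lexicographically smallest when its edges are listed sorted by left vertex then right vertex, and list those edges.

|M| = 11 (so the lex-smallest maximum matching has 11 edges)
process left vertices in ascending order; for each, take the smallest-labelled available neighbour that still permits 11 edges overall, or leave it unmatched if none does
lex-smallest matching: {1-2, 6-0, 7-21, 8-22, 10-12, 13-3, 15-4, 16-11, 17-9, 18-19, 20-5}

Lex-smallest maximum matching: {(1,2), (6,0), (7,21), (8,22), (10,12), (13,3), (15,4), (16,11), (17,9), (18,19), (20,5)}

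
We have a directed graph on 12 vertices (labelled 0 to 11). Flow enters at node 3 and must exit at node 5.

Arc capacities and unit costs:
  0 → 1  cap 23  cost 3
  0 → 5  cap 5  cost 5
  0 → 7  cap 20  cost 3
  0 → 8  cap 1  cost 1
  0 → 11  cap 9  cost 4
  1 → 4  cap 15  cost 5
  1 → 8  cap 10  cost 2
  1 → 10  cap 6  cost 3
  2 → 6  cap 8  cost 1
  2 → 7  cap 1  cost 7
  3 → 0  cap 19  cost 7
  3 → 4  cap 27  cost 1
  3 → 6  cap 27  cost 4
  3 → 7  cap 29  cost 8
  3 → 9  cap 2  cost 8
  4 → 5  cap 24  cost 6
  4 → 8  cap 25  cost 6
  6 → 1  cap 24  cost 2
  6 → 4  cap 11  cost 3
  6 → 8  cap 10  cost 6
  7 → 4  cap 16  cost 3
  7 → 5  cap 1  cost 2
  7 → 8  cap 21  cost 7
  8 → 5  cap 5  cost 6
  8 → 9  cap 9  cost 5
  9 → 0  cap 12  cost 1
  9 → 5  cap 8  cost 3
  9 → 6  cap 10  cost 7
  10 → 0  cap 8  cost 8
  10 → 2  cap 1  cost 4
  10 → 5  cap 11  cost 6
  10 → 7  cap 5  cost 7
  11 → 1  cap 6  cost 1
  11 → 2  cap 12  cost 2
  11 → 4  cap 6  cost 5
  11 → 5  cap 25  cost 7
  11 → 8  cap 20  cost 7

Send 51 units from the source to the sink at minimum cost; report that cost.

shortest-cost path #1: 3→4→5 push 24 @ unit cost 7 (adds 168)
shortest-cost path #2: 3→7→5 push 1 @ unit cost 10 (adds 10)
shortest-cost path #3: 3→9→5 push 2 @ unit cost 11 (adds 22)
shortest-cost path #4: 3→0→5 push 5 @ unit cost 12 (adds 60)
shortest-cost path #5: 3→4→8→5 push 3 @ unit cost 13 (adds 39)
shortest-cost path #6: 3→0→8→5 push 1 @ unit cost 14 (adds 14)
shortest-cost path #7: 3→6→1→8→5 push 1 @ unit cost 14 (adds 14)
shortest-cost path #8: 3→6→1→10→5 push 6 @ unit cost 15 (adds 90)
shortest-cost path #9: 3→6→1→8→9→5 push 6 @ unit cost 16 (adds 96)
shortest-cost path #10: 3→0→11→5 push 2 @ unit cost 18 (adds 36)
total cost = 549

Minimum cost for 51 units: 549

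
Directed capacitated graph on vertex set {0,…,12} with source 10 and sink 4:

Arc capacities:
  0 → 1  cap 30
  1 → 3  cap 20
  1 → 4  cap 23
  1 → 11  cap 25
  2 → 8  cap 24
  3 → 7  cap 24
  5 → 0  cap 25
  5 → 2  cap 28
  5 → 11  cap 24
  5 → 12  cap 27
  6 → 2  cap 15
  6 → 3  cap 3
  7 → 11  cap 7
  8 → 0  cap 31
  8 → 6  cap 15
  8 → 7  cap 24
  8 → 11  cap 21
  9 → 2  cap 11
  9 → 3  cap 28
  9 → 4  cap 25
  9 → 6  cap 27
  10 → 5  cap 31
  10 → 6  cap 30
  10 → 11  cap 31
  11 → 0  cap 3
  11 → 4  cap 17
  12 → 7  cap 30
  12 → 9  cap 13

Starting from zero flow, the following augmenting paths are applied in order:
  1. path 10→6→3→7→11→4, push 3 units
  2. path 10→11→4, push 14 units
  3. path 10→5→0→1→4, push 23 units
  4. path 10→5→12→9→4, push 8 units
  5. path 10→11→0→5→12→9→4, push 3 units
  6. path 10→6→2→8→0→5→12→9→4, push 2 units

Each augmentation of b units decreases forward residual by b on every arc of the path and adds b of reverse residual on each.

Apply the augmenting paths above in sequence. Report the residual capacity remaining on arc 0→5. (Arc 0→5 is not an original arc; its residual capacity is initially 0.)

Residual capacity of (0,5): 18

after path 1 (10→6→3→7→11→4, push 3): res(0,5)=0
after path 2 (10→11→4, push 14): res(0,5)=0
after path 3 (10→5→0→1→4, push 23): res(0,5)=23
after path 4 (10→5→12→9→4, push 8): res(0,5)=23
after path 5 (10→11→0→5→12→9→4, push 3): res(0,5)=20
after path 6 (10→6→2→8→0→5→12→9→4, push 2): res(0,5)=18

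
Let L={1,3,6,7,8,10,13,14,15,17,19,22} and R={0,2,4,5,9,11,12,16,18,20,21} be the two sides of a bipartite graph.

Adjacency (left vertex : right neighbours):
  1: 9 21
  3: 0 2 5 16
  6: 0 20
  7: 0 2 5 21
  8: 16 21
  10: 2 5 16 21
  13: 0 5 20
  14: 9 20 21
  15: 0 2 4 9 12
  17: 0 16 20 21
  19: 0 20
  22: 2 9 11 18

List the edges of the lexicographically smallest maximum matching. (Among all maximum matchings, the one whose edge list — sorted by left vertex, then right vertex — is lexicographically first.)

Lex-smallest maximum matching: {(1,9), (3,0), (6,20), (7,2), (8,16), (10,5), (14,21), (15,4), (22,11)}

|M| = 9 (so the lex-smallest maximum matching has 9 edges)
process left vertices in ascending order; for each, take the smallest-labelled available neighbour that still permits 9 edges overall, or leave it unmatched if none does
lex-smallest matching: {1-9, 3-0, 6-20, 7-2, 8-16, 10-5, 14-21, 15-4, 22-11}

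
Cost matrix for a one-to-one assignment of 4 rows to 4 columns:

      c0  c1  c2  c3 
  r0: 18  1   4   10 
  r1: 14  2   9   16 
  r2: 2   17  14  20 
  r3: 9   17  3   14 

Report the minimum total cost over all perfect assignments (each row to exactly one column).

Minimum assignment cost: 17

optimal assignment: row0→col3 (cost 10), row1→col1 (cost 2), row2→col0 (cost 2), row3→col2 (cost 3)
total = 10 + 2 + 2 + 3 = 17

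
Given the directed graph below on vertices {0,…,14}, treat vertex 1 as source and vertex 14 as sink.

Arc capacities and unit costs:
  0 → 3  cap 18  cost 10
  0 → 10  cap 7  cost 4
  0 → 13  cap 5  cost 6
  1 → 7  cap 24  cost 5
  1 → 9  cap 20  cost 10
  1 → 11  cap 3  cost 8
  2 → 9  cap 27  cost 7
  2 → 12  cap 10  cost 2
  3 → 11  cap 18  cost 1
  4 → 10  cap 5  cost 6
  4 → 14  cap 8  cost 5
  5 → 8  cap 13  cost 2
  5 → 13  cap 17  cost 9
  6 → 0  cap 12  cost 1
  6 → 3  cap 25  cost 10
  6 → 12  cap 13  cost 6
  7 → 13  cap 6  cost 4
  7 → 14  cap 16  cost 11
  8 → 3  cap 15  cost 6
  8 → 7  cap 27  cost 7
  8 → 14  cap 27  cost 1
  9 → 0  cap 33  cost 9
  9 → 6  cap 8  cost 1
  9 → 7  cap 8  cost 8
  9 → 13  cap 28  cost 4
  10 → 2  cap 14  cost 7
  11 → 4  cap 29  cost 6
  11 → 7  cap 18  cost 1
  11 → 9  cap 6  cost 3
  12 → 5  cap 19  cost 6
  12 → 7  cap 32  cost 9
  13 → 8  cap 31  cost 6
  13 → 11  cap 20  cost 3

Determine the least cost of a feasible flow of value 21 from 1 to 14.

shortest-cost path #1: 1→7→14 push 16 @ unit cost 16 (adds 256)
shortest-cost path #2: 1→7→13→8→14 push 5 @ unit cost 16 (adds 80)
total cost = 336

Minimum cost for 21 units: 336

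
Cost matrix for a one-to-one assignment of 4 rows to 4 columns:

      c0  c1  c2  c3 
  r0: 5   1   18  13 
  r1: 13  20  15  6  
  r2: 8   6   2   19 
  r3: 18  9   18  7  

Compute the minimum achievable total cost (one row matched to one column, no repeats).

Minimum assignment cost: 22

optimal assignment: row0→col0 (cost 5), row1→col3 (cost 6), row2→col2 (cost 2), row3→col1 (cost 9)
total = 5 + 6 + 2 + 9 = 22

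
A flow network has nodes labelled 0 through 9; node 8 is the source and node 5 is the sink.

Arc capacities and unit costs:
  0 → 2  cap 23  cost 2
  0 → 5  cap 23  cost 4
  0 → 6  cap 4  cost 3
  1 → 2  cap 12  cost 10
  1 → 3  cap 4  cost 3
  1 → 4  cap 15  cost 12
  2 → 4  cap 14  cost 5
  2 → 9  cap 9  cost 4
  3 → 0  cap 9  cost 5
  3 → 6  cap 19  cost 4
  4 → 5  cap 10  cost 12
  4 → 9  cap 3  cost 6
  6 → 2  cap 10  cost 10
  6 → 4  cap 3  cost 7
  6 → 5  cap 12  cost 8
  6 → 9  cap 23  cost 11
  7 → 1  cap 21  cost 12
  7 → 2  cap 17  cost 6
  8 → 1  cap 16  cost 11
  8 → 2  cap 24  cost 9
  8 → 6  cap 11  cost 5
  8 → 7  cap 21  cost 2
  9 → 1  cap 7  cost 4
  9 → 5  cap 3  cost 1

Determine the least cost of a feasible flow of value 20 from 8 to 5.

shortest-cost path #1: 8→6→5 push 11 @ unit cost 13 (adds 143)
shortest-cost path #2: 8→7→2→9→5 push 3 @ unit cost 13 (adds 39)
shortest-cost path #3: 8→1→3→0→5 push 4 @ unit cost 23 (adds 92)
shortest-cost path #4: 8→7→2→4→5 push 2 @ unit cost 25 (adds 50)
total cost = 324

Minimum cost for 20 units: 324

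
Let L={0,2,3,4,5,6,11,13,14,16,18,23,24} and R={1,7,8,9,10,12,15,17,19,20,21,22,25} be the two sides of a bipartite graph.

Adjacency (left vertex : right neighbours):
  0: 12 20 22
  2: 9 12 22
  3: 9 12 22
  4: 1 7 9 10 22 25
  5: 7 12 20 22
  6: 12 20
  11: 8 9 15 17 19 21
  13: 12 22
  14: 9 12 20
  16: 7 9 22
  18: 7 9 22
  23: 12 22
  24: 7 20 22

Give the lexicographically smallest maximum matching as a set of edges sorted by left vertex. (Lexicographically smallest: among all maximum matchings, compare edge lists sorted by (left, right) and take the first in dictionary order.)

|M| = 7 (so the lex-smallest maximum matching has 7 edges)
process left vertices in ascending order; for each, take the smallest-labelled available neighbour that still permits 7 edges overall, or leave it unmatched if none does
lex-smallest matching: {0-12, 2-9, 3-22, 4-1, 5-7, 6-20, 11-8}

Lex-smallest maximum matching: {(0,12), (2,9), (3,22), (4,1), (5,7), (6,20), (11,8)}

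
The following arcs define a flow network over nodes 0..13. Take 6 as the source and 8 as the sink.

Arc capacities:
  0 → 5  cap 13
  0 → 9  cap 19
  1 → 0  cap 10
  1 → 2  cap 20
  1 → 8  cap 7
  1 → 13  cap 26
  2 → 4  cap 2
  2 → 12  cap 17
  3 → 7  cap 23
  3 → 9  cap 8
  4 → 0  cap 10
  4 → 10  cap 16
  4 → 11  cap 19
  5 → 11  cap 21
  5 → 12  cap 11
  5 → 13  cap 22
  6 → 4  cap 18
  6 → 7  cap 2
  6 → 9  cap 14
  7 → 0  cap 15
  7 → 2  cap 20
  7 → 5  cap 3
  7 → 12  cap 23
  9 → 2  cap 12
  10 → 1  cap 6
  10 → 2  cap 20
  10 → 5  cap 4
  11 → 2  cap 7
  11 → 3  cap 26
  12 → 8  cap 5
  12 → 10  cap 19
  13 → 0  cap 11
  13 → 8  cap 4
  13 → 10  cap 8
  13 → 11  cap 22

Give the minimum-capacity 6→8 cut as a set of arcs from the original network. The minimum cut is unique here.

Min-cut arcs: {(10,1), (12,8), (13,8)} (total capacity 15)

augment #1: 6→7→12→8 push 2
augment #2: 6→4→10→1→8 push 6
augment #3: 6→9→2→12→8 push 3
augment #4: 6→4→0→5→13→8 push 4
max flow = 15; residual-reachable set from 6 gives S-side
cut edges (S→T): {(10,1), (12,8), (13,8)} total cap 15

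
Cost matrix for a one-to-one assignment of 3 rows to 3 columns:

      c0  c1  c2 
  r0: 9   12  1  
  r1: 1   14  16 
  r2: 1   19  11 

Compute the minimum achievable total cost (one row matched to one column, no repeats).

optimal assignment: row0→col2 (cost 1), row1→col1 (cost 14), row2→col0 (cost 1)
total = 1 + 14 + 1 = 16

Minimum assignment cost: 16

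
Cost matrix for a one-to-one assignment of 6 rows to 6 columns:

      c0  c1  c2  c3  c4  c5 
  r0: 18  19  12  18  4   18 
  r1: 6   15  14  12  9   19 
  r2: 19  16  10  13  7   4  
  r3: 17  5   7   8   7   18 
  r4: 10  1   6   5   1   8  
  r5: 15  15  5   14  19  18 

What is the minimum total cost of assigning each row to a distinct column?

Minimum assignment cost: 28

optimal assignment: row0→col4 (cost 4), row1→col0 (cost 6), row2→col5 (cost 4), row3→col3 (cost 8), row4→col1 (cost 1), row5→col2 (cost 5)
total = 4 + 6 + 4 + 8 + 1 + 5 = 28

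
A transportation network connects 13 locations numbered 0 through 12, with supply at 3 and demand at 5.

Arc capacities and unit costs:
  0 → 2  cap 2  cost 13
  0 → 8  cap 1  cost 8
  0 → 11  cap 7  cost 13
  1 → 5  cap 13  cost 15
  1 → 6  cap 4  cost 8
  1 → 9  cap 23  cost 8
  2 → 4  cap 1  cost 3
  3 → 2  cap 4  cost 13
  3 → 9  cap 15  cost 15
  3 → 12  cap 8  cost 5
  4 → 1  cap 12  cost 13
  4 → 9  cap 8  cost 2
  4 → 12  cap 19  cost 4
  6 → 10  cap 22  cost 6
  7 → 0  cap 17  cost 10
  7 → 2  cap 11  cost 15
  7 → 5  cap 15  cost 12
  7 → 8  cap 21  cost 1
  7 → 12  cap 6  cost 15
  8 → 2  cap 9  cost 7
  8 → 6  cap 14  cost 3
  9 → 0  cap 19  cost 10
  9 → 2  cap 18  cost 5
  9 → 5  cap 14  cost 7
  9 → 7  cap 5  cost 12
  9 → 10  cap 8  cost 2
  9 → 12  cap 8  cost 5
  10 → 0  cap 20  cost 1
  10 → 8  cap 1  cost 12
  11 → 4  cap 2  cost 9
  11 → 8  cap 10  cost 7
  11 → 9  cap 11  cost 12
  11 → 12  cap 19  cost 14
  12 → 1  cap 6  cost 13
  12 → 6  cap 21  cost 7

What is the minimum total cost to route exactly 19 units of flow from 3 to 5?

Minimum cost for 19 units: 473

shortest-cost path #1: 3→9→5 push 14 @ unit cost 22 (adds 308)
shortest-cost path #2: 3→12→1→5 push 5 @ unit cost 33 (adds 165)
total cost = 473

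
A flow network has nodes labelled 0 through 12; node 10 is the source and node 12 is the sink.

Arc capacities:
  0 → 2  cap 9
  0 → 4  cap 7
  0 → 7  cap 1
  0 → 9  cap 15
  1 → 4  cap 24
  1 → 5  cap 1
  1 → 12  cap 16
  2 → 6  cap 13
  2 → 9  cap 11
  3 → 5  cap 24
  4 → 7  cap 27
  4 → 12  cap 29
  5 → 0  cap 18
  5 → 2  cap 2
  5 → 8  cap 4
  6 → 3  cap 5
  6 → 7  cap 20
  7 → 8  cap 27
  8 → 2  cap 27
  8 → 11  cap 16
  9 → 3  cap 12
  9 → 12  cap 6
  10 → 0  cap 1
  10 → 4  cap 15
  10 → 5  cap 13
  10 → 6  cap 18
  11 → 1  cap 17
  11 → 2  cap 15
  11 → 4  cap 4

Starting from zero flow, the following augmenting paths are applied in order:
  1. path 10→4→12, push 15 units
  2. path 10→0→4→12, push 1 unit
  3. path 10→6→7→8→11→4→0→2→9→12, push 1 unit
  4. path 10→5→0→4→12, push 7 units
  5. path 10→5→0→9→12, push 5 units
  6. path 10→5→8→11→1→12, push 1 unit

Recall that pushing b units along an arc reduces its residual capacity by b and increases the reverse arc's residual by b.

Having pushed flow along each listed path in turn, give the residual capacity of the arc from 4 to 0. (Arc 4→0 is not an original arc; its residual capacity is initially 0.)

Residual capacity of (4,0): 7

after path 1 (10→4→12, push 15): res(4,0)=0
after path 2 (10→0→4→12, push 1): res(4,0)=1
after path 3 (10→6→7→8→11→4→0→2→9→12, push 1): res(4,0)=0
after path 4 (10→5→0→4→12, push 7): res(4,0)=7
after path 5 (10→5→0→9→12, push 5): res(4,0)=7
after path 6 (10→5→8→11→1→12, push 1): res(4,0)=7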